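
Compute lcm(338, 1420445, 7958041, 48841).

38660879401690

338 = 2 · 13²; 1420445 = 5 · 13² · 41²; 7958041 = 7² · 13² · 31²; 48841 = 13² · 17²
lcm takes max exponent of each prime: 2 · 5 · 7² · 13² · 17² · 31² · 41² = 38660879401690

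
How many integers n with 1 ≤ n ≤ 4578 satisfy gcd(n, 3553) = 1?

Prime factors of 3553: 11, 17, 19. Count integers ≤ 4578 divisible by none of them.
By inclusion–exclusion: 4578 − ⌊4578/11⌋ − ⌊4578/17⌋ − ⌊4578/19⌋ + ⌊4578/187⌋ + ⌊4578/209⌋ + ⌊4578/323⌋ − ⌊4578/3553⌋ = 3711.

3711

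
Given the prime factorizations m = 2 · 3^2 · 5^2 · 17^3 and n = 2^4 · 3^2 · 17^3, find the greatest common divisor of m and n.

min exponent per shared prime: 2 · 3^2 · 17^3 = 88434

88434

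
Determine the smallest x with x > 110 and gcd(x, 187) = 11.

Multiples of 11 above 110: 11·11, 11·12, … . Need the cofactor coprime to 187/11 = 17.
Checking s = 11, 12, … the first with gcd(s, 17) = 1 is s = 11, giving 121.

121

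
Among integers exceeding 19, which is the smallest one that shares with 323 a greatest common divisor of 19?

38

gcd(m, 323) = 19 forces 19 | m; write m = 19s. Then gcd(19s, 19·17) = 19·gcd(s, 17), so need gcd(s, 17) = 1.
19s > 19 gives s ≥ 2. The least s ≥ 2 coprime to 17 is 2, so m = 19·2 = 38.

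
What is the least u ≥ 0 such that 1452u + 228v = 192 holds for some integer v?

5

gcd(1452, 228) = 12 (Euclid: 1452 = 6·228 + 84; 228 = 2·84 + 60; 84 = 1·60 + 24; 60 = 2·24 + 12; 24 = 2·12 + 0), and 12 | 192.
Extended Euclid: 1452·(-8) + 228·(51) = 12. Scale by 16: u₀ = -128.
General solution u = u₀ + 19t; reducing mod 19 gives u = 5 (and v = -31).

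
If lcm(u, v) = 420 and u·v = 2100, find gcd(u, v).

From gcd × lcm = uv: gcd = 2100 / 420 = 5.

5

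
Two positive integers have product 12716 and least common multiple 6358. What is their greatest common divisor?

2

gcd·lcm = product, so gcd = 12716/6358 = 2.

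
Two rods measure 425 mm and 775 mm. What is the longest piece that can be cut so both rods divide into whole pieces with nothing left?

25

425 = 5² · 17
775 = 5² · 31
Common: 5² = 25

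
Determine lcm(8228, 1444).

2970308

gcd first: 8228 = 5·1444 + 1008; 1444 = 1·1008 + 436; 1008 = 2·436 + 136; 436 = 3·136 + 28; 136 = 4·28 + 24; 28 = 1·24 + 4; 24 = 6·4 + 0 → gcd = 4
lcm = 8228·1444/gcd = 11881232/4 = 2970308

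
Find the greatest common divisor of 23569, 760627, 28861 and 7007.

23569 = 7² · 13 · 37; 760627 = 7² · 19² · 43; 28861 = 7² · 19 · 31; 7007 = 7² · 11 · 13
gcd takes min exponent of each prime: 7² = 49

49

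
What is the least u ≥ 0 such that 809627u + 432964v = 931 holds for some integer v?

769

gcd(809627, 432964) = 49 (Euclid: 809627 = 1·432964 + 376663; 432964 = 1·376663 + 56301; 376663 = 6·56301 + 38857; 56301 = 1·38857 + 17444; 38857 = 2·17444 + 3969; 17444 = 4·3969 + 1568; 3969 = 2·1568 + 833; 1568 = 1·833 + 735; 833 = 1·735 + 98; 735 = 7·98 + 49; 98 = 2·49 + 0), and 49 | 931.
Extended Euclid: 809627·(-4145) + 432964·(7751) = 49. Scale by 19: u₀ = -78755.
General solution u = u₀ + 8836t; reducing mod 8836 gives u = 769 (and v = -1438).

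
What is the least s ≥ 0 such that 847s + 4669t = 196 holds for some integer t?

gcd(847, 4669) = 7 (Euclid: 4669 = 5·847 + 434; 847 = 1·434 + 413; 434 = 1·413 + 21; 413 = 19·21 + 14; 21 = 1·14 + 7; 14 = 2·7 + 0), and 7 | 196.
Extended Euclid: 847·(-226) + 4669·(41) = 7. Scale by 28: s₀ = -6328.
General solution s = s₀ + 667k; reducing mod 667 gives s = 342 (and t = -62).

342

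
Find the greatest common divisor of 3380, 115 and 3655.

3380 = 2² · 5 · 13²; 115 = 5 · 23; 3655 = 5 · 17 · 43
gcd takes min exponent of each prime: 5 = 5

5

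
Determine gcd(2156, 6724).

Euclid: 6724 = 3·2156 + 256; 2156 = 8·256 + 108; 256 = 2·108 + 40; 108 = 2·40 + 28; 40 = 1·28 + 12; 28 = 2·12 + 4; 12 = 3·4 + 0. Last nonzero remainder: 4.

4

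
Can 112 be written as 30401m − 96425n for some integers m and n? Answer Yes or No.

gcd(30401, 96425): 96425 = 3·30401 + 5222; 30401 = 5·5222 + 4291; 5222 = 1·4291 + 931; 4291 = 4·931 + 567; 931 = 1·567 + 364; 567 = 1·364 + 203; 364 = 1·203 + 161; 203 = 1·161 + 42; 161 = 3·42 + 35; 42 = 1·35 + 7; 35 = 5·7 + 0 → 7
7 divides 112, so a solution exists.

Yes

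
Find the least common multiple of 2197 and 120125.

gcd first: 120125 = 54·2197 + 1487; 2197 = 1·1487 + 710; 1487 = 2·710 + 67; 710 = 10·67 + 40; 67 = 1·40 + 27; 40 = 1·27 + 13; 27 = 2·13 + 1; 13 = 13·1 + 0 → gcd = 1
lcm = 2197·120125/gcd = 263914625/1 = 263914625

263914625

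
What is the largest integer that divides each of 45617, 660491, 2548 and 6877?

13

gcd(45617, 660491): 660491 = 14·45617 + 21853; 45617 = 2·21853 + 1911; 21853 = 11·1911 + 832; 1911 = 2·832 + 247; 832 = 3·247 + 91; 247 = 2·91 + 65; 91 = 1·65 + 26; 65 = 2·26 + 13; 26 = 2·13 + 0 → 13
gcd(13, 2548): 2548 = 196·13 + 0 → 13
gcd(13, 6877): 6877 = 529·13 + 0 → 13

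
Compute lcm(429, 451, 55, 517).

429 = 3 · 11 · 13; 451 = 11 · 41; 55 = 5 · 11; 517 = 11 · 47
lcm takes max exponent of each prime: 3 · 5 · 11 · 13 · 41 · 47 = 4133415

4133415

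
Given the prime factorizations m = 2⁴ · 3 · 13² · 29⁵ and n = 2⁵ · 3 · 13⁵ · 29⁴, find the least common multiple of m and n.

731102020383072

max exponent per prime: 2⁵ · 3 · 13⁵ · 29⁵ = 731102020383072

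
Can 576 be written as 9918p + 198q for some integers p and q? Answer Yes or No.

Yes

gcd(9918, 198): 9918 = 50·198 + 18; 198 = 11·18 + 0 → 18
18 divides 576, so a solution exists.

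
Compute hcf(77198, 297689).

Euclid: 297689 = 3·77198 + 66095; 77198 = 1·66095 + 11103; 66095 = 5·11103 + 10580; 11103 = 1·10580 + 523; 10580 = 20·523 + 120; 523 = 4·120 + 43; 120 = 2·43 + 34; 43 = 1·34 + 9; 34 = 3·9 + 7; 9 = 1·7 + 2; 7 = 3·2 + 1; 2 = 2·1 + 0. Last nonzero remainder: 1.

1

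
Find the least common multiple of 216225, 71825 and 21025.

lcm(216225, 71825) = 216225·71825/gcd = 15530360625/25 = 621214425
lcm(621214425, 21025) = 621214425·21025/gcd = 13061033285625/25 = 522441331425

522441331425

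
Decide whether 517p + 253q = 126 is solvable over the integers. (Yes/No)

No

gcd(517, 253): 517 = 2·253 + 11; 253 = 23·11 + 0 → 11
11 does not divide 126, so a solution does not exist.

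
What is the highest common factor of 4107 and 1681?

1

Euclid: 4107 = 2·1681 + 745; 1681 = 2·745 + 191; 745 = 3·191 + 172; 191 = 1·172 + 19; 172 = 9·19 + 1; 19 = 19·1 + 0. Last nonzero remainder: 1.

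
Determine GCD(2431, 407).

Euclid: 2431 = 5·407 + 396; 407 = 1·396 + 11; 396 = 36·11 + 0. Last nonzero remainder: 11.

11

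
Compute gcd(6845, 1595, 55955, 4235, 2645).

gcd(6845, 1595): 6845 = 4·1595 + 465; 1595 = 3·465 + 200; 465 = 2·200 + 65; 200 = 3·65 + 5; 65 = 13·5 + 0 → 5
gcd(5, 55955): 55955 = 11191·5 + 0 → 5
gcd(5, 4235): 4235 = 847·5 + 0 → 5
gcd(5, 2645): 2645 = 529·5 + 0 → 5

5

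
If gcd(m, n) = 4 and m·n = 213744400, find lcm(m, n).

53436100

Since gcd(m,n)·lcm(m,n) = mn, lcm = 213744400/4 = 53436100.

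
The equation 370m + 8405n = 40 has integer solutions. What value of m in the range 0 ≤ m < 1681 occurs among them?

409

gcd(370, 8405) = 5 (Euclid: 8405 = 22·370 + 265; 370 = 1·265 + 105; 265 = 2·105 + 55; 105 = 1·55 + 50; 55 = 1·50 + 5; 50 = 10·5 + 0), and 5 | 40.
Extended Euclid: 370·(-159) + 8405·(7) = 5. Scale by 8: m₀ = -1272.
General solution m = m₀ + 1681t; reducing mod 1681 gives m = 409 (and n = -18).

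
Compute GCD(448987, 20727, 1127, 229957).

448987 = 7⁴ · 11 · 17; 20727 = 3² · 7² · 47; 1127 = 7² · 23; 229957 = 7² · 13 · 19²
gcd takes min exponent of each prime: 7² = 49

49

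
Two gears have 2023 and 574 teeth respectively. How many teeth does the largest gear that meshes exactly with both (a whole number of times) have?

7

2023 = 7 · 17²
574 = 2 · 7 · 41
Common: 7 = 7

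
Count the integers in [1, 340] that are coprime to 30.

30 = 2·3·5. Inclusion–exclusion on these primes:
340 − ⌊340/2⌋ − ⌊340/3⌋ − ⌊340/5⌋ + ⌊340/6⌋ + ⌊340/10⌋ + ⌊340/15⌋ − ⌊340/30⌋ = 90

90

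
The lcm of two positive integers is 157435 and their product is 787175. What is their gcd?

5

From gcd × lcm = uv: gcd = 787175 / 157435 = 5.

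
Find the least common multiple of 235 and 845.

39715

gcd first: 845 = 3·235 + 140; 235 = 1·140 + 95; 140 = 1·95 + 45; 95 = 2·45 + 5; 45 = 9·5 + 0 → gcd = 5
lcm = 235·845/gcd = 198575/5 = 39715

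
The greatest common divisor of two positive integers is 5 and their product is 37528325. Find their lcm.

7505665

gcd·lcm = product, so lcm = 37528325/5 = 7505665.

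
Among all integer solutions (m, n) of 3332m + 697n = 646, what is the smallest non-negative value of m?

14

Euclid: 3332 = 4·697 + 544; 697 = 1·544 + 153; 544 = 3·153 + 85; 153 = 1·85 + 68; 85 = 1·68 + 17; 68 = 4·17 + 0 → gcd = 17; 646 = 17·38.
Back-substitution yields 3332·(9) + 697·(-43) = 17, so one solution is m = 9·38 = 342, n = -43·38 = -1634.
Solutions in m differ by 697/17 = 41; the one in [0, 41) is 342 mod 41 = 14.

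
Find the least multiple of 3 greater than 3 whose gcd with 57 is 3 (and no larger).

Multiples of 3 above 3: 3·2, 3·3, … . Need the cofactor coprime to 57/3 = 19.
Checking s = 2, 3, … the first with gcd(s, 19) = 1 is s = 2, giving 6.

6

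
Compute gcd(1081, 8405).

1

1081 = 23 · 47
8405 = 5 · 41²
Common: 1 = 1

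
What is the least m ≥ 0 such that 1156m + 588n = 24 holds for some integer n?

87

Euclid: 1156 = 1·588 + 568; 588 = 1·568 + 20; 568 = 28·20 + 8; 20 = 2·8 + 4; 8 = 2·4 + 0 → gcd = 4; 24 = 4·6.
Back-substitution yields 1156·(-59) + 588·(116) = 4, so one solution is m = -59·6 = -354, n = 116·6 = 696.
Solutions in m differ by 588/4 = 147; the one in [0, 147) is -354 mod 147 = 87.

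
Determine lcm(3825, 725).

3825 = 3² · 5² · 17; 725 = 5² · 29
max exponents: 3² · 5² · 17 · 29 = 110925

110925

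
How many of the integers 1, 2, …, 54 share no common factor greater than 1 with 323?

323 = 17·19. Inclusion–exclusion on these primes:
54 − ⌊54/17⌋ − ⌊54/19⌋ + ⌊54/323⌋ = 49

49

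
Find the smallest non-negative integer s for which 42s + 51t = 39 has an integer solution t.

7

gcd(42, 51) = 3 (Euclid: 51 = 1·42 + 9; 42 = 4·9 + 6; 9 = 1·6 + 3; 6 = 2·3 + 0), and 3 | 39.
Extended Euclid: 42·(-6) + 51·(5) = 3. Scale by 13: s₀ = -78.
General solution s = s₀ + 17k; reducing mod 17 gives s = 7 (and t = -5).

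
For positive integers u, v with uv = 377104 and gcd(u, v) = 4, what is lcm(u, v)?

For any two positive integers, gcd × lcm equals their product. Hence lcm = 377104 / 4 = 94276.

94276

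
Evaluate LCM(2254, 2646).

60858

gcd first: 2646 = 1·2254 + 392; 2254 = 5·392 + 294; 392 = 1·294 + 98; 294 = 3·98 + 0 → gcd = 98
lcm = 2254·2646/gcd = 5964084/98 = 60858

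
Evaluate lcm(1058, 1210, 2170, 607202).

1058 = 2 · 23²; 1210 = 2 · 5 · 11²; 2170 = 2 · 5 · 7 · 31; 607202 = 2 · 19² · 29²
lcm takes max exponent of each prime: 2 · 5 · 7 · 11² · 19² · 23² · 29² · 31 = 42170036207530

42170036207530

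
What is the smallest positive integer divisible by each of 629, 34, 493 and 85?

lcm(629, 34) = 629·34/gcd = 21386/17 = 1258
lcm(1258, 493) = 1258·493/gcd = 620194/17 = 36482
lcm(36482, 85) = 36482·85/gcd = 3100970/17 = 182410

182410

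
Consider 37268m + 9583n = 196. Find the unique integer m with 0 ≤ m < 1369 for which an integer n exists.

Euclid: 37268 = 3·9583 + 8519; 9583 = 1·8519 + 1064; 8519 = 8·1064 + 7; 1064 = 152·7 + 0 → gcd = 7; 196 = 7·28.
Back-substitution yields 37268·(9) + 9583·(-35) = 7, so one solution is m = 9·28 = 252, n = -35·28 = -980.
Solutions in m differ by 9583/7 = 1369; the one in [0, 1369) is 252 mod 1369 = 252.

252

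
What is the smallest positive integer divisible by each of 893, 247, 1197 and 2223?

731367

893 = 19 · 47; 247 = 13 · 19; 1197 = 3² · 7 · 19; 2223 = 3² · 13 · 19
lcm takes max exponent of each prime: 3² · 7 · 13 · 19 · 47 = 731367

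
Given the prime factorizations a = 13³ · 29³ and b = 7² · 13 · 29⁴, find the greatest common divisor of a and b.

317057

min exponent per shared prime: 13 · 29³ = 317057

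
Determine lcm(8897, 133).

gcd first: 8897 = 66·133 + 119; 133 = 1·119 + 14; 119 = 8·14 + 7; 14 = 2·7 + 0 → gcd = 7
lcm = 8897·133/gcd = 1183301/7 = 169043

169043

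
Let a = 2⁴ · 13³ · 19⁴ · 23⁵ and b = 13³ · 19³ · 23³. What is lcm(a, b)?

max exponent per prime: 2⁴ · 13³ · 19⁴ · 23⁵ = 29485169143332656

29485169143332656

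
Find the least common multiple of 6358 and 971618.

gcd first: 971618 = 152·6358 + 5202; 6358 = 1·5202 + 1156; 5202 = 4·1156 + 578; 1156 = 2·578 + 0 → gcd = 578
lcm = 6358·971618/gcd = 6177547244/578 = 10687798

10687798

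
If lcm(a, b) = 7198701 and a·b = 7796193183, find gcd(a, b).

1083

From gcd × lcm = ab: gcd = 7796193183 / 7198701 = 1083.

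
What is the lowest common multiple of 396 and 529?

209484

gcd first: 529 = 1·396 + 133; 396 = 2·133 + 130; 133 = 1·130 + 3; 130 = 43·3 + 1; 3 = 3·1 + 0 → gcd = 1
lcm = 396·529/gcd = 209484/1 = 209484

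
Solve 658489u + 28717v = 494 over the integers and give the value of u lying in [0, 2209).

Reduce mod 28717: 658489u ≡ 494 (mod 28717). With g = gcd(658489, 28717) = 13 dividing 494, divide through: 50653u ≡ 38 (mod 2209).
Since gcd(50653, 2209) = 1, u ≡ 38·(50653)⁻¹ ≡ 2094 (mod 2209). Smallest non-negative: 2094.

2094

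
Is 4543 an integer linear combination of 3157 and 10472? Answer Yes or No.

gcd(3157, 10472): 10472 = 3·3157 + 1001; 3157 = 3·1001 + 154; 1001 = 6·154 + 77; 154 = 2·77 + 0 → 77
77 divides 4543, so a solution exists.

Yes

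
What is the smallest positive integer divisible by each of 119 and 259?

gcd first: 259 = 2·119 + 21; 119 = 5·21 + 14; 21 = 1·14 + 7; 14 = 2·7 + 0 → gcd = 7
lcm = 119·259/gcd = 30821/7 = 4403

4403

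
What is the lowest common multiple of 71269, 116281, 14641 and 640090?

71269 = 11² · 19 · 31; 116281 = 11² · 31²; 14641 = 11⁴; 640090 = 2 · 5 · 11² · 23²
lcm takes max exponent of each prime: 2 · 5 · 11⁴ · 19 · 23² · 31² = 1414175800510

1414175800510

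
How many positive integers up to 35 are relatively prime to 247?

247 = 13·19. Inclusion–exclusion on these primes:
35 − ⌊35/13⌋ − ⌊35/19⌋ + ⌊35/247⌋ = 32

32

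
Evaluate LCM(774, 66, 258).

8514

lcm(774, 66) = 774·66/gcd = 51084/6 = 8514
lcm(8514, 258) = 8514·258/gcd = 2196612/258 = 8514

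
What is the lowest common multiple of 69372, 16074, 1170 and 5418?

lcm(69372, 16074) = 69372·16074/gcd = 1115085528/846 = 1318068
lcm(1318068, 1170) = 1318068·1170/gcd = 1542139560/18 = 85674420
lcm(85674420, 5418) = 85674420·5418/gcd = 464184007560/18 = 25788000420

25788000420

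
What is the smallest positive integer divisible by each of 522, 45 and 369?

522 = 2 · 3² · 29; 45 = 3² · 5; 369 = 3² · 41
lcm takes max exponent of each prime: 2 · 3² · 5 · 29 · 41 = 107010

107010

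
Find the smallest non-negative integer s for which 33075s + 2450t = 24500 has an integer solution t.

gcd(33075, 2450) = 1225 (Euclid: 33075 = 13·2450 + 1225; 2450 = 2·1225 + 0), and 1225 | 24500.
Extended Euclid: 33075·(1) + 2450·(-13) = 1225. Scale by 20: s₀ = 20.
General solution s = s₀ + 2k; reducing mod 2 gives s = 0 (and t = 10).

0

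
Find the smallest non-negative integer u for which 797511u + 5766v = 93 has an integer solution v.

403

Reduce mod 5766: 797511u ≡ 93 (mod 5766). With g = gcd(797511, 5766) = 3 dividing 93, divide through: 265837u ≡ 31 (mod 1922).
Since gcd(265837, 1922) = 1, u ≡ 31·(265837)⁻¹ ≡ 403 (mod 1922). Smallest non-negative: 403.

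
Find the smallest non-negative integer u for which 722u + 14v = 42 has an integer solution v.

0

gcd(722, 14) = 2 (Euclid: 722 = 51·14 + 8; 14 = 1·8 + 6; 8 = 1·6 + 2; 6 = 3·2 + 0), and 2 | 42.
Extended Euclid: 722·(2) + 14·(-103) = 2. Scale by 21: u₀ = 42.
General solution u = u₀ + 7t; reducing mod 7 gives u = 0 (and v = 3).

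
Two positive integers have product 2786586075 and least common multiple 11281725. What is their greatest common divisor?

247

gcd·lcm = product, so gcd = 2786586075/11281725 = 247.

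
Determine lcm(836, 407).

30932

836 = 2² · 11 · 19; 407 = 11 · 37
max exponents: 2² · 11 · 19 · 37 = 30932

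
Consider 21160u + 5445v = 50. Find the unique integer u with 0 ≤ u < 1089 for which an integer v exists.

158

gcd(21160, 5445) = 5 (Euclid: 21160 = 3·5445 + 4825; 5445 = 1·4825 + 620; 4825 = 7·620 + 485; 620 = 1·485 + 135; 485 = 3·135 + 80; 135 = 1·80 + 55; 80 = 1·55 + 25; 55 = 2·25 + 5; 25 = 5·5 + 0), and 5 | 50.
Extended Euclid: 21160·(-202) + 5445·(785) = 5. Scale by 10: u₀ = -2020.
General solution u = u₀ + 1089t; reducing mod 1089 gives u = 158 (and v = -614).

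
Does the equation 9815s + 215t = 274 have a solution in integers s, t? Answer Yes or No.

By Bézout, 9815s + 215t = 274 has integer solutions iff gcd(9815, 215) | 274.
Euclid: 9815 = 45·215 + 140; 215 = 1·140 + 75; 140 = 1·75 + 65; 75 = 1·65 + 10; 65 = 6·10 + 5; 10 = 2·5 + 0. gcd = 5; 274 mod 5 = 4. No.

No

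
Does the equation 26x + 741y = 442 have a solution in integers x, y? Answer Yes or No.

Yes

gcd(26, 741): 741 = 28·26 + 13; 26 = 2·13 + 0 → 13
13 divides 442, so a solution exists.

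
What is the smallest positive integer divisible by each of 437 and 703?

437 = 19 · 23; 703 = 19 · 37
max exponents: 19 · 23 · 37 = 16169

16169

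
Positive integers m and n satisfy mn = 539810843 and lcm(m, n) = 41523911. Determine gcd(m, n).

13

From gcd × lcm = mn: gcd = 539810843 / 41523911 = 13.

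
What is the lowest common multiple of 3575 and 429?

10725

3575 = 5² · 11 · 13; 429 = 3 · 11 · 13
max exponents: 3 · 5² · 11 · 13 = 10725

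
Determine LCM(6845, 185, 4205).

lcm(6845, 185) = 6845·185/gcd = 1266325/185 = 6845
lcm(6845, 4205) = 6845·4205/gcd = 28783225/5 = 5756645

5756645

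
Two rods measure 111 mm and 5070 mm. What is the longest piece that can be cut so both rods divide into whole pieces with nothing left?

3

111 = 3 · 37
5070 = 2 · 3 · 5 · 13²
Common: 3 = 3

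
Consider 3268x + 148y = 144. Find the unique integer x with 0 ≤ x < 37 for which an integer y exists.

Euclid: 3268 = 22·148 + 12; 148 = 12·12 + 4; 12 = 3·4 + 0 → gcd = 4; 144 = 4·36.
Back-substitution yields 3268·(-12) + 148·(265) = 4, so one solution is x = -12·36 = -432, y = 265·36 = 9540.
Solutions in x differ by 148/4 = 37; the one in [0, 37) is -432 mod 37 = 12.

12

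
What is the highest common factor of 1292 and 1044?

1292 = 2² · 17 · 19
1044 = 2² · 3² · 29
Common: 2² = 4

4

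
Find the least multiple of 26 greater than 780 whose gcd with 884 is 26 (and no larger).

806

Multiples of 26 above 780: 26·31, 26·32, … . Need the cofactor coprime to 884/26 = 34.
Checking s = 31, 32, … the first with gcd(s, 34) = 1 is s = 31, giving 806.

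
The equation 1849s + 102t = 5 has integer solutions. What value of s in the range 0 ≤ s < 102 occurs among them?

Reduce mod 102: 1849s ≡ 5 (mod 102). With g = gcd(1849, 102) = 1 dividing 5, divide through: 1849s ≡ 5 (mod 102).
Since gcd(1849, 102) = 1, s ≡ 5·(1849)⁻¹ ≡ 71 (mod 102). Smallest non-negative: 71.

71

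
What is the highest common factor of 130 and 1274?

Euclid: 1274 = 9·130 + 104; 130 = 1·104 + 26; 104 = 4·26 + 0. Last nonzero remainder: 26.

26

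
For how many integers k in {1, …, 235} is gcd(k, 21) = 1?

135

Prime factors of 21: 3, 7. Count integers ≤ 235 divisible by none of them.
By inclusion–exclusion: 235 − ⌊235/3⌋ − ⌊235/7⌋ + ⌊235/21⌋ = 135.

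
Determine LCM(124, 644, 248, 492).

4911144

124 = 2² · 31; 644 = 2² · 7 · 23; 248 = 2³ · 31; 492 = 2² · 3 · 41
lcm takes max exponent of each prime: 2³ · 3 · 7 · 23 · 31 · 41 = 4911144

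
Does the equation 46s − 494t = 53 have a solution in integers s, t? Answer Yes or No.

gcd(46, 494): 494 = 10·46 + 34; 46 = 1·34 + 12; 34 = 2·12 + 10; 12 = 1·10 + 2; 10 = 5·2 + 0 → 2
2 does not divide 53, so a solution does not exist.

No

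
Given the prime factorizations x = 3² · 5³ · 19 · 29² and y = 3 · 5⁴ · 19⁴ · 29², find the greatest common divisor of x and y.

min exponent per shared prime: 3 · 5³ · 19 · 29² = 5992125

5992125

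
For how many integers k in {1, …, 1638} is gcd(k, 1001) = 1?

1001 = 7·11·13. Inclusion–exclusion on these primes:
1638 − ⌊1638/7⌋ − ⌊1638/11⌋ − ⌊1638/13⌋ + ⌊1638/77⌋ + ⌊1638/91⌋ + ⌊1638/143⌋ − ⌊1638/1001⌋ = 1179

1179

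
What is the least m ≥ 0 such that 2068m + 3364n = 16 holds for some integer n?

Reduce mod 3364: 2068m ≡ 16 (mod 3364). With g = gcd(2068, 3364) = 4 dividing 16, divide through: 517m ≡ 4 (mod 841).
Since gcd(517, 841) = 1, m ≡ 4·(517)⁻¹ ≡ 353 (mod 841). Smallest non-negative: 353.

353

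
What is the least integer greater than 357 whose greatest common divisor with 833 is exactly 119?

476

Multiples of 119 above 357: 119·4, 119·5, … . Need the cofactor coprime to 833/119 = 7.
Checking s = 4, 5, … the first with gcd(s, 7) = 1 is s = 4, giving 476.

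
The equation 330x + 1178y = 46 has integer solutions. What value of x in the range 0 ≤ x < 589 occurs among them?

582

Reduce mod 1178: 330x ≡ 46 (mod 1178). With g = gcd(330, 1178) = 2 dividing 46, divide through: 165x ≡ 23 (mod 589).
Since gcd(165, 589) = 1, x ≡ 23·(165)⁻¹ ≡ 582 (mod 589). Smallest non-negative: 582.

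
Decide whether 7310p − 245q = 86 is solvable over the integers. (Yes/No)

gcd(7310, 245): 7310 = 29·245 + 205; 245 = 1·205 + 40; 205 = 5·40 + 5; 40 = 8·5 + 0 → 5
5 does not divide 86, so a solution does not exist.

No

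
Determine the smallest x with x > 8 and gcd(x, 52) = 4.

12

gcd(x, 52) = 4 forces 4 | x; write x = 4s. Then gcd(4s, 4·13) = 4·gcd(s, 13), so need gcd(s, 13) = 1.
4s > 8 gives s ≥ 3. The least s ≥ 3 coprime to 13 is 3, so x = 4·3 = 12.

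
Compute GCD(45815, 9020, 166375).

55

gcd(45815, 9020): 45815 = 5·9020 + 715; 9020 = 12·715 + 440; 715 = 1·440 + 275; 440 = 1·275 + 165; 275 = 1·165 + 110; 165 = 1·110 + 55; 110 = 2·55 + 0 → 55
gcd(55, 166375): 166375 = 3025·55 + 0 → 55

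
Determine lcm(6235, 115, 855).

24522255

lcm(6235, 115) = 6235·115/gcd = 717025/5 = 143405
lcm(143405, 855) = 143405·855/gcd = 122611275/5 = 24522255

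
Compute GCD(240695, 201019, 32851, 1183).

240695 = 5 · 7 · 13 · 23²; 201019 = 7 · 13 · 47²; 32851 = 7 · 13 · 19²; 1183 = 7 · 13²
gcd takes min exponent of each prime: 7 · 13 = 91

91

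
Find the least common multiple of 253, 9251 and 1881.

lcm(253, 9251) = 253·9251/gcd = 2340503/11 = 212773
lcm(212773, 1881) = 212773·1881/gcd = 400226013/11 = 36384183

36384183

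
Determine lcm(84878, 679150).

28822446850

84878 = 2 · 31 · 37²; 679150 = 2 · 5² · 17² · 47
max exponents: 2 · 5² · 17² · 31 · 37² · 47 = 28822446850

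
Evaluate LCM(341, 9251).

341 = 11 · 31; 9251 = 11 · 29²
max exponents: 11 · 29² · 31 = 286781

286781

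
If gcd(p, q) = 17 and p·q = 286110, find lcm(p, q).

Since gcd(p,q)·lcm(p,q) = pq, lcm = 286110/17 = 16830.

16830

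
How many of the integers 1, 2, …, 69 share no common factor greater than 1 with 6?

6 = 2·3. Inclusion–exclusion on these primes:
69 − ⌊69/2⌋ − ⌊69/3⌋ + ⌊69/6⌋ = 23

23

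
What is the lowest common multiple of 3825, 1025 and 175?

3825 = 3² · 5² · 17; 1025 = 5² · 41; 175 = 5² · 7
lcm takes max exponent of each prime: 3² · 5² · 7 · 17 · 41 = 1097775

1097775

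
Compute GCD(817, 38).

19

817 = 19 · 43
38 = 2 · 19
Common: 19 = 19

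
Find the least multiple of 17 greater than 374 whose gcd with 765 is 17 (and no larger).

765 = 17·45. Any a with gcd(a, 765) = 17 is a multiple of 17, say 17s, with s coprime to 45.
Need s > 374/17, so s ≥ 23. First s ≥ 23 with gcd(s, 45) = 1 is s = 23. Thus a = 17·23 = 391.

391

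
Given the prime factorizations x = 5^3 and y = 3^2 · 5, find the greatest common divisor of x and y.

min exponent per shared prime: 5 = 5

5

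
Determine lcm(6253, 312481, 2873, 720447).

837894990387

6253 = 13² · 37; 312481 = 13² · 43²; 2873 = 13² · 17; 720447 = 3 · 7² · 13² · 29
lcm takes max exponent of each prime: 3 · 7² · 13² · 17 · 29 · 37 · 43² = 837894990387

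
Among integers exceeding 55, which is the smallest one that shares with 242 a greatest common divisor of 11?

77

Multiples of 11 above 55: 11·6, 11·7, … . Need the cofactor coprime to 242/11 = 22.
Checking s = 6, 7, … the first with gcd(s, 22) = 1 is s = 7, giving 77.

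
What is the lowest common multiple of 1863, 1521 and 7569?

1863 = 3⁴ · 23; 1521 = 3² · 13²; 7569 = 3² · 29²
lcm takes max exponent of each prime: 3⁴ · 13² · 23 · 29² = 264786327

264786327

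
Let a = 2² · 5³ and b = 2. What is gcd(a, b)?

2

min exponent per shared prime: 2 = 2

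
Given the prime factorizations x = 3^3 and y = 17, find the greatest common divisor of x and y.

min exponent per shared prime: (none) = 1

1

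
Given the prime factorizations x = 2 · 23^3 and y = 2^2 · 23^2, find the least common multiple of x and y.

48668

max exponent per prime: 2^2 · 23^3 = 48668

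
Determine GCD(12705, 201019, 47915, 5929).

7

gcd(12705, 201019): 201019 = 15·12705 + 10444; 12705 = 1·10444 + 2261; 10444 = 4·2261 + 1400; 2261 = 1·1400 + 861; 1400 = 1·861 + 539; 861 = 1·539 + 322; 539 = 1·322 + 217; 322 = 1·217 + 105; 217 = 2·105 + 7; 105 = 15·7 + 0 → 7
gcd(7, 47915): 47915 = 6845·7 + 0 → 7
gcd(7, 5929): 5929 = 847·7 + 0 → 7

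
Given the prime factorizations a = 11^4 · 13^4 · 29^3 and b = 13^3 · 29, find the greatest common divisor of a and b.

min exponent per shared prime: 13^3 · 29 = 63713

63713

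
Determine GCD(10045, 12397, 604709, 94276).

gcd(10045, 12397): 12397 = 1·10045 + 2352; 10045 = 4·2352 + 637; 2352 = 3·637 + 441; 637 = 1·441 + 196; 441 = 2·196 + 49; 196 = 4·49 + 0 → 49
gcd(49, 604709): 604709 = 12341·49 + 0 → 49
gcd(49, 94276): 94276 = 1924·49 + 0 → 49

49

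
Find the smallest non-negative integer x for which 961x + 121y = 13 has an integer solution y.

50

Euclid: 961 = 7·121 + 114; 121 = 1·114 + 7; 114 = 16·7 + 2; 7 = 3·2 + 1; 2 = 2·1 + 0 → gcd = 1; 13 = 1·13.
Back-substitution yields 961·(-52) + 121·(413) = 1, so one solution is x = -52·13 = -676, y = 413·13 = 5369.
Solutions in x differ by 121/1 = 121; the one in [0, 121) is -676 mod 121 = 50.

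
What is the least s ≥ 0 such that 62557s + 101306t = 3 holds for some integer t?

72035

gcd(62557, 101306) = 1 (Euclid: 101306 = 1·62557 + 38749; 62557 = 1·38749 + 23808; 38749 = 1·23808 + 14941; 23808 = 1·14941 + 8867; 14941 = 1·8867 + 6074; 8867 = 1·6074 + 2793; 6074 = 2·2793 + 488; 2793 = 5·488 + 353; 488 = 1·353 + 135; 353 = 2·135 + 83; 135 = 1·83 + 52; 83 = 1·52 + 31; 52 = 1·31 + 21; 31 = 1·21 + 10; 21 = 2·10 + 1; 10 = 10·1 + 0), and 1 | 3.
Extended Euclid: 62557·(-9757) + 101306·(6025) = 1. Scale by 3: s₀ = -29271.
General solution s = s₀ + 101306k; reducing mod 101306 gives s = 72035 (and t = -44482).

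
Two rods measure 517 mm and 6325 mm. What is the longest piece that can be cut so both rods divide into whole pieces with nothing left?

517 = 11 · 47
6325 = 5² · 11 · 23
Common: 11 = 11

11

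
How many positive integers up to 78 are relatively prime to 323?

70

323 = 17·19. Inclusion–exclusion on these primes:
78 − ⌊78/17⌋ − ⌊78/19⌋ + ⌊78/323⌋ = 70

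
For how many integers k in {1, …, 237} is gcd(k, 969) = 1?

Prime factors of 969: 3, 17, 19. Count integers ≤ 237 divisible by none of them.
By inclusion–exclusion: 237 − ⌊237/3⌋ − ⌊237/17⌋ − ⌊237/19⌋ + ⌊237/51⌋ + ⌊237/57⌋ + ⌊237/323⌋ − ⌊237/969⌋ = 141.

141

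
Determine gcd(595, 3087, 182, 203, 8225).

7

595 = 5 · 7 · 17; 3087 = 3² · 7³; 182 = 2 · 7 · 13; 203 = 7 · 29; 8225 = 5² · 7 · 47
gcd takes min exponent of each prime: 7 = 7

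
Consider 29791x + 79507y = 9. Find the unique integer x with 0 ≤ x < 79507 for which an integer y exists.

76211

gcd(29791, 79507) = 1 (Euclid: 79507 = 2·29791 + 19925; 29791 = 1·19925 + 9866; 19925 = 2·9866 + 193; 9866 = 51·193 + 23; 193 = 8·23 + 9; 23 = 2·9 + 5; 9 = 1·5 + 4; 5 = 1·4 + 1; 4 = 4·1 + 0), and 1 | 9.
Extended Euclid: 29791·(17302) + 79507·(-6483) = 1. Scale by 9: x₀ = 155718.
General solution x = x₀ + 79507t; reducing mod 79507 gives x = 76211 (and y = -28556).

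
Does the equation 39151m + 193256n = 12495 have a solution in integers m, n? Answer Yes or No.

By Bézout, 39151m + 193256n = 12495 has integer solutions iff gcd(39151, 193256) | 12495.
Euclid: 193256 = 4·39151 + 36652; 39151 = 1·36652 + 2499; 36652 = 14·2499 + 1666; 2499 = 1·1666 + 833; 1666 = 2·833 + 0. gcd = 833; 12495 mod 833 = 0. Yes.

Yes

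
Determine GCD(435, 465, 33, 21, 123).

3

435 = 3 · 5 · 29; 465 = 3 · 5 · 31; 33 = 3 · 11; 21 = 3 · 7; 123 = 3 · 41
gcd takes min exponent of each prime: 3 = 3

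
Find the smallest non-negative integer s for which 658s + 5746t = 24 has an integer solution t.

393

Reduce mod 5746: 658s ≡ 24 (mod 5746). With g = gcd(658, 5746) = 2 dividing 24, divide through: 329s ≡ 12 (mod 2873).
Since gcd(329, 2873) = 1, s ≡ 12·(329)⁻¹ ≡ 393 (mod 2873). Smallest non-negative: 393.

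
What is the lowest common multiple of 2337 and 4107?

2337 = 3 · 19 · 41; 4107 = 3 · 37²
max exponents: 3 · 19 · 37² · 41 = 3199353

3199353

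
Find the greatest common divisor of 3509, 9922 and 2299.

121

3509 = 11² · 29; 9922 = 2 · 11² · 41; 2299 = 11² · 19
gcd takes min exponent of each prime: 11² = 121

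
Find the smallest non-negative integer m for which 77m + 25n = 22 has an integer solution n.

Euclid: 77 = 3·25 + 2; 25 = 12·2 + 1; 2 = 2·1 + 0 → gcd = 1; 22 = 1·22.
Back-substitution yields 77·(-12) + 25·(37) = 1, so one solution is m = -12·22 = -264, n = 37·22 = 814.
Solutions in m differ by 25/1 = 25; the one in [0, 25) is -264 mod 25 = 11.

11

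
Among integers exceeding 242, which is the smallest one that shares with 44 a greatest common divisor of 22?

gcd(t, 44) = 22 forces 22 | t; write t = 22s. Then gcd(22s, 22·2) = 22·gcd(s, 2), so need gcd(s, 2) = 1.
22s > 242 gives s ≥ 12. The least s ≥ 12 coprime to 2 is 13, so t = 22·13 = 286.

286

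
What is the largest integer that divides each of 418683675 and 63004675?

25

Euclid: 418683675 = 6·63004675 + 40655625; 63004675 = 1·40655625 + 22349050; 40655625 = 1·22349050 + 18306575; 22349050 = 1·18306575 + 4042475; 18306575 = 4·4042475 + 2136675; 4042475 = 1·2136675 + 1905800; 2136675 = 1·1905800 + 230875; 1905800 = 8·230875 + 58800; 230875 = 3·58800 + 54475; 58800 = 1·54475 + 4325; 54475 = 12·4325 + 2575; 4325 = 1·2575 + 1750; 2575 = 1·1750 + 825; 1750 = 2·825 + 100; 825 = 8·100 + 25; 100 = 4·25 + 0. Last nonzero remainder: 25.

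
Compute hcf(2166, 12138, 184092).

2166 = 2 · 3 · 19²; 12138 = 2 · 3 · 7 · 17²; 184092 = 2² · 3 · 23² · 29
gcd takes min exponent of each prime: 2 · 3 = 6

6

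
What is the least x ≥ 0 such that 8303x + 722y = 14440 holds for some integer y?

0

Reduce mod 722: 8303x ≡ 14440 (mod 722). With g = gcd(8303, 722) = 361 dividing 14440, divide through: 23x ≡ 40 (mod 2).
Since gcd(23, 2) = 1, x ≡ 40·(23)⁻¹ ≡ 0 (mod 2). Smallest non-negative: 0.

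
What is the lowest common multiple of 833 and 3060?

gcd first: 3060 = 3·833 + 561; 833 = 1·561 + 272; 561 = 2·272 + 17; 272 = 16·17 + 0 → gcd = 17
lcm = 833·3060/gcd = 2548980/17 = 149940

149940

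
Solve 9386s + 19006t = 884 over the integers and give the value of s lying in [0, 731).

561

gcd(9386, 19006) = 26 (Euclid: 19006 = 2·9386 + 234; 9386 = 40·234 + 26; 234 = 9·26 + 0), and 26 | 884.
Extended Euclid: 9386·(81) + 19006·(-40) = 26. Scale by 34: s₀ = 2754.
General solution s = s₀ + 731k; reducing mod 731 gives s = 561 (and t = -277).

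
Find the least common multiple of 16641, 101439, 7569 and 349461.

1104169905657

lcm(16641, 101439) = 16641·101439/gcd = 1688046399/9 = 187560711
lcm(187560711, 7569) = 187560711·7569/gcd = 1419647021559/9 = 157738557951
lcm(157738557951, 349461) = 157738557951·349461/gcd = 55123474200114411/49923 = 1104169905657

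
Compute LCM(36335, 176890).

1285459630

gcd first: 176890 = 4·36335 + 31550; 36335 = 1·31550 + 4785; 31550 = 6·4785 + 2840; 4785 = 1·2840 + 1945; 2840 = 1·1945 + 895; 1945 = 2·895 + 155; 895 = 5·155 + 120; 155 = 1·120 + 35; 120 = 3·35 + 15; 35 = 2·15 + 5; 15 = 3·5 + 0 → gcd = 5
lcm = 36335·176890/gcd = 6427298150/5 = 1285459630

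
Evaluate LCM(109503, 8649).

109503 = 3² · 23³; 8649 = 3² · 31²
max exponents: 3² · 23³ · 31² = 105232383

105232383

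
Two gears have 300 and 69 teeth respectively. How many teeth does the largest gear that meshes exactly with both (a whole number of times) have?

3

Euclid: 300 = 4·69 + 24; 69 = 2·24 + 21; 24 = 1·21 + 3; 21 = 7·3 + 0. Last nonzero remainder: 3.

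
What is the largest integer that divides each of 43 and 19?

1

Euclid: 43 = 2·19 + 5; 19 = 3·5 + 4; 5 = 1·4 + 1; 4 = 4·1 + 0. Last nonzero remainder: 1.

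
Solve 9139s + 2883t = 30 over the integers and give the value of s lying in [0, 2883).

Reduce mod 2883: 9139s ≡ 30 (mod 2883). With g = gcd(9139, 2883) = 1 dividing 30, divide through: 9139s ≡ 30 (mod 2883).
Since gcd(9139, 2883) = 1, s ≡ 30·(9139)⁻¹ ≡ 1824 (mod 2883). Smallest non-negative: 1824.

1824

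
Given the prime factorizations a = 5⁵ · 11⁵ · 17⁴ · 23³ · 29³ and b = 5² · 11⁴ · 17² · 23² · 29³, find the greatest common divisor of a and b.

1364766198861725

min exponent per shared prime: 5² · 11⁴ · 17² · 23² · 29³ = 1364766198861725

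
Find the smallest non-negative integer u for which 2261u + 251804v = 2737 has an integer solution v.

Reduce mod 251804: 2261u ≡ 2737 (mod 251804). With g = gcd(2261, 251804) = 119 dividing 2737, divide through: 19u ≡ 23 (mod 2116).
Since gcd(19, 2116) = 1, u ≡ 23·(19)⁻¹ ≡ 1449 (mod 2116). Smallest non-negative: 1449.

1449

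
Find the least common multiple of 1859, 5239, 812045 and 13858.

1859 = 11 · 13²; 5239 = 13² · 31; 812045 = 5 · 13² · 31²; 13858 = 2 · 13² · 41
lcm takes max exponent of each prime: 2 · 5 · 11 · 13² · 31² · 41 = 732464590

732464590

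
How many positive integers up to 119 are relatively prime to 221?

Prime factors of 221: 13, 17. Count integers ≤ 119 divisible by none of them.
By inclusion–exclusion: 119 − ⌊119/13⌋ − ⌊119/17⌋ + ⌊119/221⌋ = 103.

103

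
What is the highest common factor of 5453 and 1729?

Euclid: 5453 = 3·1729 + 266; 1729 = 6·266 + 133; 266 = 2·133 + 0. Last nonzero remainder: 133.

133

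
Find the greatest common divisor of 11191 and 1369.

1

11191 = 19² · 31
1369 = 37²
Common: 1 = 1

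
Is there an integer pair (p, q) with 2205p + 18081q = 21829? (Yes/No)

No

gcd(2205, 18081): 18081 = 8·2205 + 441; 2205 = 5·441 + 0 → 441
441 does not divide 21829, so a solution does not exist.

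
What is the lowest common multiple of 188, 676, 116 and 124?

28563028

188 = 2² · 47; 676 = 2² · 13²; 116 = 2² · 29; 124 = 2² · 31
lcm takes max exponent of each prime: 2² · 13² · 29 · 31 · 47 = 28563028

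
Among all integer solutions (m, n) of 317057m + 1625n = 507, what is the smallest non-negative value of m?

gcd(317057, 1625) = 13 (Euclid: 317057 = 195·1625 + 182; 1625 = 8·182 + 169; 182 = 1·169 + 13; 169 = 13·13 + 0), and 13 | 507.
Extended Euclid: 317057·(9) + 1625·(-1756) = 13. Scale by 39: m₀ = 351.
General solution m = m₀ + 125t; reducing mod 125 gives m = 101 (and n = -19706).

101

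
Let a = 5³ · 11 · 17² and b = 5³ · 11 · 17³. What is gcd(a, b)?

min exponent per shared prime: 5³ · 11 · 17² = 397375

397375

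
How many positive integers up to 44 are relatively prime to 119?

Prime factors of 119: 7, 17. Count integers ≤ 44 divisible by none of them.
By inclusion–exclusion: 44 − ⌊44/7⌋ − ⌊44/17⌋ + ⌊44/119⌋ = 36.

36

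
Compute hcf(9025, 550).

25

Euclid: 9025 = 16·550 + 225; 550 = 2·225 + 100; 225 = 2·100 + 25; 100 = 4·25 + 0. Last nonzero remainder: 25.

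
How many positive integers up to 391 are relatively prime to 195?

195 = 3·5·13. Inclusion–exclusion on these primes:
391 − ⌊391/3⌋ − ⌊391/5⌋ − ⌊391/13⌋ + ⌊391/15⌋ + ⌊391/39⌋ + ⌊391/65⌋ − ⌊391/195⌋ = 193

193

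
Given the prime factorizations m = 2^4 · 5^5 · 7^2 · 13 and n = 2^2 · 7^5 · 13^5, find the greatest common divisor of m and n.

2548

min exponent per shared prime: 2^2 · 7^2 · 13 = 2548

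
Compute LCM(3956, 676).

668564

gcd first: 3956 = 5·676 + 576; 676 = 1·576 + 100; 576 = 5·100 + 76; 100 = 1·76 + 24; 76 = 3·24 + 4; 24 = 6·4 + 0 → gcd = 4
lcm = 3956·676/gcd = 2674256/4 = 668564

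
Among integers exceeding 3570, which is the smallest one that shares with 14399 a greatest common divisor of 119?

gcd(x, 14399) = 119 forces 119 | x; write x = 119s. Then gcd(119s, 119·121) = 119·gcd(s, 121), so need gcd(s, 121) = 1.
119s > 3570 gives s ≥ 31. The least s ≥ 31 coprime to 121 is 31, so x = 119·31 = 3689.

3689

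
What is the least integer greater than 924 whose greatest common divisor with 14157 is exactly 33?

957

Multiples of 33 above 924: 33·29, 33·30, … . Need the cofactor coprime to 14157/33 = 429.
Checking s = 29, 30, … the first with gcd(s, 429) = 1 is s = 29, giving 957.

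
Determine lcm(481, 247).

gcd first: 481 = 1·247 + 234; 247 = 1·234 + 13; 234 = 18·13 + 0 → gcd = 13
lcm = 481·247/gcd = 118807/13 = 9139

9139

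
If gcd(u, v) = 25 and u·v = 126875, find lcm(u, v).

5075

gcd·lcm = product, so lcm = 126875/25 = 5075.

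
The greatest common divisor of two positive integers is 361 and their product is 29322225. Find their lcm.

For any two positive integers, gcd × lcm equals their product. Hence lcm = 29322225 / 361 = 81225.

81225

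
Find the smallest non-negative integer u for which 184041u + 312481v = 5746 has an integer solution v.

gcd(184041, 312481) = 169 (Euclid: 312481 = 1·184041 + 128440; 184041 = 1·128440 + 55601; 128440 = 2·55601 + 17238; 55601 = 3·17238 + 3887; 17238 = 4·3887 + 1690; 3887 = 2·1690 + 507; 1690 = 3·507 + 169; 507 = 3·169 + 0), and 169 | 5746.
Extended Euclid: 184041·(-562) + 312481·(331) = 169. Scale by 34: u₀ = -19108.
General solution u = u₀ + 1849t; reducing mod 1849 gives u = 1231 (and v = -725).

1231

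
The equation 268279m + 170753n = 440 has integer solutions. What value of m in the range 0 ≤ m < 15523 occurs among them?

5165

Euclid: 268279 = 1·170753 + 97526; 170753 = 1·97526 + 73227; 97526 = 1·73227 + 24299; 73227 = 3·24299 + 330; 24299 = 73·330 + 209; 330 = 1·209 + 121; 209 = 1·121 + 88; 121 = 1·88 + 33; 88 = 2·33 + 22; 33 = 1·22 + 11; 22 = 2·11 + 0 → gcd = 11; 440 = 11·40.
Back-substitution yields 268279·(-5692) + 170753·(8943) = 11, so one solution is m = -5692·40 = -227680, n = 8943·40 = 357720.
Solutions in m differ by 170753/11 = 15523; the one in [0, 15523) is -227680 mod 15523 = 5165.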